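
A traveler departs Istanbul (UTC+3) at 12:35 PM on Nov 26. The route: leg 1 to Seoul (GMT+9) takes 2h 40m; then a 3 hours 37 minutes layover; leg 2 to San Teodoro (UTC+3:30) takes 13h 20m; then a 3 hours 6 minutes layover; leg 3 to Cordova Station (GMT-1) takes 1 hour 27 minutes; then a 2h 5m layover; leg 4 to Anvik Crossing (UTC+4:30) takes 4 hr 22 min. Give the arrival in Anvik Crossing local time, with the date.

Convert departure to UTC: 12:35 PM − 3:00 = 9:35 AM UTC on Nov 26.
Add 2 hours 40 minutes leg 1 → 12:15 PM UTC.
Add 3 hours 37 minutes layover in Seoul → 3:52 PM UTC.
Add 13 hours 20 minutes leg 2 → 5:12 AM UTC (Nov 27).
Add 3 hours 6 minutes layover in San Teodoro → 8:18 AM UTC.
Add 1 hour and 27 minutes leg 3 → 9:45 AM UTC.
Add 2 hours and 5 minutes layover in Cordova Station → 11:50 AM UTC.
Add 4 hours and 22 minutes leg 4 → 4:12 PM UTC.
Anvik Crossing is UTC+4:30, so local arrival = 4:12 PM + 4:30 = 8:42 PM on Nov 27.

8:42 PM on November 27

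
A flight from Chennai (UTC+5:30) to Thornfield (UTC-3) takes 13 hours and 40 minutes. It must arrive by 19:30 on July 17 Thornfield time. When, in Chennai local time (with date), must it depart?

Target arrival in UTC: 19:30 + 3:00 = 22:30 on Jul 17.
Subtract 13 hours and 40 minutes → departure 08:50 UTC on Jul 17.
Chennai is UTC+5:30: 08:50 + 5:30 = 14:20 on Jul 17.

14:20 on July 17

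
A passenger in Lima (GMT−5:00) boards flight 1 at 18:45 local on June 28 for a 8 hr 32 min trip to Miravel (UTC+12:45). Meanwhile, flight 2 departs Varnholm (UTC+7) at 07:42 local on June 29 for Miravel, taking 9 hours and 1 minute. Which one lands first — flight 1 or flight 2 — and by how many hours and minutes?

Flight 1 in UTC: 18:45 + 5:00 = 23:45 on Jun 28.
+8 hours and 32 minutes → arrive 08:17 UTC on Jun 29.
Flight 2 in UTC: 07:42 − 7:00 = 00:42 on Jun 29.
+9 hours and 1 minute → arrive 09:43 UTC on Jun 29.
Flight 1 lands earlier by 1 hour 26 minutes.

the first, by 1 hour 26 minutes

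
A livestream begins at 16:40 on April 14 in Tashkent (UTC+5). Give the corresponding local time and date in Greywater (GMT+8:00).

Greywater is 3:00 ahead of Tashkent.
Shift by the zone difference: 16:40 + 3:00 = 19:40 on Apr 14 in Greywater.

19:40 on April 14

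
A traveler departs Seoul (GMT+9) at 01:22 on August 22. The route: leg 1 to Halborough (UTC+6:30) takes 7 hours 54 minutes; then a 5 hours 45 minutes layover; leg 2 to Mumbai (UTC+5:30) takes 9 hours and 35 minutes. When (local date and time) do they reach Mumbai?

21:06 on August 22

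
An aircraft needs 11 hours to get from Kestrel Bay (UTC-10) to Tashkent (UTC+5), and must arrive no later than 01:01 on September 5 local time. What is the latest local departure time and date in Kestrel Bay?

Target arrival in UTC: 01:01 − 5:00 = 20:01 on Sep 4.
Subtract 11 hours → departure 09:01 UTC on Sep 4.
Kestrel Bay is UTC−10:00: 09:01 − 10:00 = 23:01 on Sep 3.

23:01 on Sep 3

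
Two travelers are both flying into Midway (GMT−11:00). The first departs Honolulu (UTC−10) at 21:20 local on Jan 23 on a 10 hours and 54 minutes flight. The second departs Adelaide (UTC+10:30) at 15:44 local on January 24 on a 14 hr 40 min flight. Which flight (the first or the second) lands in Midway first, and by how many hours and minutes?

the first, by 1 hour 40 minutes

Flight 1 in UTC: 21:20 + 10:00 = 07:20 on Jan 24.
+10 hours 54 minutes → arrive 18:14 UTC on Jan 24.
Flight 2 in UTC: 15:44 − 10:30 = 05:14 on Jan 24.
+14 hours 40 minutes → arrive 19:54 UTC on Jan 24.
Flight 1 lands earlier by 1 hour 40 minutes.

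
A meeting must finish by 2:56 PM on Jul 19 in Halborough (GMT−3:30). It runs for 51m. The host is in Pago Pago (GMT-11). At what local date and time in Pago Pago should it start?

Target end time in UTC: 2:56 PM + 3:30 = 6:26 PM on Jul 19.
Subtract 51 minutes → start 5:35 PM UTC on Jul 19.
Pago Pago is UTC−11:00: 5:35 PM − 11:00 = 6:35 AM on Jul 19.

6:35 AM on July 19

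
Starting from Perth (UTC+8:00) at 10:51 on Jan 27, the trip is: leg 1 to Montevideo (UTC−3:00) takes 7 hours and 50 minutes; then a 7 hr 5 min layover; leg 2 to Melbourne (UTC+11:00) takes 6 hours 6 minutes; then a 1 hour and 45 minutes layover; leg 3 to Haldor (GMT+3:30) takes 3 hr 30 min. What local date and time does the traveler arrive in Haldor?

Convert departure to UTC: 10:51 − 8:00 = 02:51 UTC on Jan 27.
Add 7 hours and 50 minutes leg 1 → 10:41 UTC.
Add 7 hours 5 minutes layover in Montevideo → 17:46 UTC.
Add 6 hours 6 minutes leg 2 → 23:52 UTC.
Add 1 hour and 45 minutes layover in Melbourne → 01:37 UTC (Jan 28).
Add 3 hours and 30 minutes leg 3 → 05:07 UTC.
Haldor is UTC+3:30, so local arrival = 05:07 + 3:30 = 08:37 on Jan 28.

08:37 on January 28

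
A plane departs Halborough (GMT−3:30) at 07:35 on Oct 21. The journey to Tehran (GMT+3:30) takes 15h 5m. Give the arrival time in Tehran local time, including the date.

Convert departure to UTC: 07:35 + 3:30 = 11:05 UTC on Oct 21.
Add 15 hours 5 minutes travel time → 02:10 UTC (Oct 22).
Tehran is UTC+3:30, so local arrival = 02:10 + 3:30 = 05:40 on Oct 22.

05:40 on October 22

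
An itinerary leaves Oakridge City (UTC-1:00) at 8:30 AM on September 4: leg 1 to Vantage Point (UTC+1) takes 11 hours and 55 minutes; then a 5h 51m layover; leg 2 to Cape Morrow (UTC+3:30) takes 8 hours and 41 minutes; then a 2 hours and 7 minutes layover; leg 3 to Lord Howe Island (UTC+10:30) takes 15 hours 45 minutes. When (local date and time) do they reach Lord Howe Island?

4:19 PM on September 6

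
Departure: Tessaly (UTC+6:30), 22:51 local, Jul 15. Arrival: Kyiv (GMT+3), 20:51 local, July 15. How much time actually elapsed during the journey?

Departure in UTC: 22:51 − 6:30 = 16:21 on Jul 15.
Arrival in UTC: 20:51 − 3:00 = 17:51 on Jul 15.
Elapsed = 17:51 − 16:21 = 1 hour 30 minutes.

1 hour 30 minutes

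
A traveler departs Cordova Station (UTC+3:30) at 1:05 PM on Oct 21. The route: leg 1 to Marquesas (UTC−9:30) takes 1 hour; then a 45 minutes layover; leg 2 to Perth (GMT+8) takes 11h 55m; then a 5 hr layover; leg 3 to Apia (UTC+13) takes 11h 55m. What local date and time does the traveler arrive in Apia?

5:10 AM on October 23

Convert departure to UTC: 1:05 PM − 3:30 = 9:35 AM UTC on Oct 21.
Add 1 hour leg 1 → 10:35 AM UTC.
Add 45 minutes layover in Marquesas → 11:20 AM UTC.
Add 11 hours 55 minutes leg 2 → 11:15 PM UTC.
Add 5 hours layover in Perth → 4:15 AM UTC (Oct 22).
Add 11 hours 55 minutes leg 3 → 4:10 PM UTC.
Apia is UTC+13:00, so local arrival = 4:10 PM + 13:00 = 5:10 AM on Oct 23.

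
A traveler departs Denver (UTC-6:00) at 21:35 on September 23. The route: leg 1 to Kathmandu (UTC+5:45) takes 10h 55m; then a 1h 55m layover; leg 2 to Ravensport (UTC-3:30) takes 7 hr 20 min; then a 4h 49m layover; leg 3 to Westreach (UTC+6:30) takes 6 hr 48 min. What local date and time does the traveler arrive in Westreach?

17:52 on Sep 25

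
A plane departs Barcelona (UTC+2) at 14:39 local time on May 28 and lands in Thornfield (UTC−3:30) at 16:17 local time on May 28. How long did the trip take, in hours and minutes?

7 hours 8 minutes

Departure in UTC: 14:39 − 2:00 = 12:39 on May 28.
Arrival in UTC: 16:17 + 3:30 = 19:47 on May 28.
Elapsed = 19:47 − 12:39 = 7 hours 8 minutes.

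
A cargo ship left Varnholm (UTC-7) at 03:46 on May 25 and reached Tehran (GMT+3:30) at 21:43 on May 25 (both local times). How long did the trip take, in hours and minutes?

7 hours 27 minutes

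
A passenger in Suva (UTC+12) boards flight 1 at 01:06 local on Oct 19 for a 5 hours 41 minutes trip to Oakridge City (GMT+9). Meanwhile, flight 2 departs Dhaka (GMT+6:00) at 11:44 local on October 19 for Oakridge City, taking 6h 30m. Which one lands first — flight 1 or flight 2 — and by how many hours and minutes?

Flight 1 in UTC: 01:06 − 12:00 = 13:06 on Oct 18.
+5 hours 41 minutes → arrive 18:47 UTC on Oct 18.
Flight 2 in UTC: 11:44 − 6:00 = 05:44 on Oct 19.
+6 hours 30 minutes → arrive 12:14 UTC on Oct 19.
Flight 1 lands earlier by 17 hours 27 minutes.

the first, by 17 hours 27 minutes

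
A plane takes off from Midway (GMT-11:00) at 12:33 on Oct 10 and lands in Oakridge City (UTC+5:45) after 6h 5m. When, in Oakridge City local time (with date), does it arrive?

Convert departure to UTC: 12:33 + 11:00 = 23:33 UTC on Oct 10.
Add 6 hours and 5 minutes travel time → 05:38 UTC (Oct 11).
Oakridge City is UTC+5:45, so local arrival = 05:38 + 5:45 = 11:23 on Oct 11.

11:23 on October 11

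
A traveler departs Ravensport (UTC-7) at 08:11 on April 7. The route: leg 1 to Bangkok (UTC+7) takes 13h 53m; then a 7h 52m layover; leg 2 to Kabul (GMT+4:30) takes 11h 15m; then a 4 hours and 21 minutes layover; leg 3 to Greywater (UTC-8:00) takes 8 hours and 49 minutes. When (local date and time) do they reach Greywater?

05:21 on Apr 9

Convert departure to UTC: 08:11 + 7:00 = 15:11 UTC on Apr 7.
Add 13 hours and 53 minutes leg 1 → 05:04 UTC (Apr 8).
Add 7 hours 52 minutes layover in Bangkok → 12:56 UTC.
Add 11 hours 15 minutes leg 2 → 00:11 UTC (Apr 9).
Add 4 hours 21 minutes layover in Kabul → 04:32 UTC.
Add 8 hours and 49 minutes leg 3 → 13:21 UTC.
Greywater is UTC−8:00, so local arrival = 13:21 − 8:00 = 05:21 on Apr 9.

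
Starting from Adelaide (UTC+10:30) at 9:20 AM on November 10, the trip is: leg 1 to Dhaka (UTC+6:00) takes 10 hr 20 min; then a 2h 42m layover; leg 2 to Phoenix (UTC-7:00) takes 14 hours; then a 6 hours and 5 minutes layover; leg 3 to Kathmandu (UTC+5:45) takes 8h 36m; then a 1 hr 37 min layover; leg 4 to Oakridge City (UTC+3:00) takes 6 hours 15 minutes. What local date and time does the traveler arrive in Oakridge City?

3:25 AM on Nov 12

Convert departure to UTC: 9:20 AM − 10:30 = 10:50 PM UTC on Nov 9.
Add 10 hours and 20 minutes leg 1 → 9:10 AM UTC (Nov 10).
Add 2 hours and 42 minutes layover in Dhaka → 11:52 AM UTC.
Add 14 hours leg 2 → 1:52 AM UTC (Nov 11).
Add 6 hours 5 minutes layover in Phoenix → 7:57 AM UTC.
Add 8 hours and 36 minutes leg 3 → 4:33 PM UTC.
Add 1 hour 37 minutes layover in Kathmandu → 6:10 PM UTC.
Add 6 hours and 15 minutes leg 4 → 12:25 AM UTC (Nov 12).
Oakridge City is UTC+3:00, so local arrival = 12:25 AM + 3:00 = 3:25 AM on Nov 12.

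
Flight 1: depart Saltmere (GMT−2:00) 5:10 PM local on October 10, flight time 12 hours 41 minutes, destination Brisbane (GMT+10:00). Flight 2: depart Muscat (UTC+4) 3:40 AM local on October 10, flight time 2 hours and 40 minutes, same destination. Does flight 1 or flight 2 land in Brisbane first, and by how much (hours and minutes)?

Flight 1 in UTC: 5:10 PM + 2:00 = 7:10 PM on Oct 10.
+12 hours 41 minutes → arrive 7:51 AM UTC on Oct 11.
Flight 2 in UTC: 3:40 AM − 4:00 = 11:40 PM on Oct 9.
+2 hours 40 minutes → arrive 2:20 AM UTC on Oct 10.
Flight 2 lands earlier by 29 hours 31 minutes.

the second, by 29 hours 31 minutes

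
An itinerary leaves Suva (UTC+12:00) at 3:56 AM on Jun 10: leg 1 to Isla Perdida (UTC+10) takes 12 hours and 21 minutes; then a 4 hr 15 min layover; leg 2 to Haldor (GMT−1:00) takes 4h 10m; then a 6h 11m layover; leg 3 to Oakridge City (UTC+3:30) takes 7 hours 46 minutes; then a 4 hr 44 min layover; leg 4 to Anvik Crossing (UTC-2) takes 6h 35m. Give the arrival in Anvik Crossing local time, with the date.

Convert departure to UTC: 3:56 AM − 12:00 = 3:56 PM UTC on Jun 9.
Add 12 hours and 21 minutes leg 1 → 4:17 AM UTC (Jun 10).
Add 4 hours 15 minutes layover in Isla Perdida → 8:32 AM UTC.
Add 4 hours and 10 minutes leg 2 → 12:42 PM UTC.
Add 6 hours and 11 minutes layover in Haldor → 6:53 PM UTC.
Add 7 hours 46 minutes leg 3 → 2:39 AM UTC (Jun 11).
Add 4 hours and 44 minutes layover in Oakridge City → 7:23 AM UTC.
Add 6 hours 35 minutes leg 4 → 1:58 PM UTC.
Anvik Crossing is UTC−2:00, so local arrival = 1:58 PM − 2:00 = 11:58 AM on Jun 11.

11:58 AM on June 11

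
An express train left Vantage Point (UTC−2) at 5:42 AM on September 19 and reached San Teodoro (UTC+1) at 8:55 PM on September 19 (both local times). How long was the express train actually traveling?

12 hours 13 minutes

Departure in UTC: 5:42 AM + 2:00 = 7:42 AM on Sep 19.
Arrival in UTC: 8:55 PM − 1:00 = 7:55 PM on Sep 19.
Elapsed = 7:55 PM − 7:42 AM = 12 hours 13 minutes.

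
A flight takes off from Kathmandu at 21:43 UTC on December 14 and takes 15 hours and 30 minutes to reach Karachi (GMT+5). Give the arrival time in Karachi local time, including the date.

18:13 on December 15

Departure is given in UTC: 21:43 on Dec 14.
Add 15 hours 30 minutes → 13:13 UTC (Dec 15).
Karachi is UTC+5:00: 13:13 + 5:00 = 18:13 on Dec 15.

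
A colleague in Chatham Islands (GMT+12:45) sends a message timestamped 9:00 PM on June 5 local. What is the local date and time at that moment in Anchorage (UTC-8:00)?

Anchorage is 20:45 behind Chatham Islands.
Shift by the zone difference: 9:00 PM − 20:45 = 12:15 AM on Jun 5 in Anchorage.

12:15 AM on Jun 5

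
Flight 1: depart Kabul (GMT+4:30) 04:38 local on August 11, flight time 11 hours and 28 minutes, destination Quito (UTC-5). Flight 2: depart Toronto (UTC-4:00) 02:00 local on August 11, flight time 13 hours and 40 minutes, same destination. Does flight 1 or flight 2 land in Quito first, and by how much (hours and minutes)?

the first, by 8 hours 4 minutes

Flight 1 in UTC: 04:38 − 4:30 = 00:08 on Aug 11.
+11 hours 28 minutes → arrive 11:36 UTC on Aug 11.
Flight 2 in UTC: 02:00 + 4:00 = 06:00 on Aug 11.
+13 hours and 40 minutes → arrive 19:40 UTC on Aug 11.
Flight 1 lands earlier by 8 hours 4 minutes.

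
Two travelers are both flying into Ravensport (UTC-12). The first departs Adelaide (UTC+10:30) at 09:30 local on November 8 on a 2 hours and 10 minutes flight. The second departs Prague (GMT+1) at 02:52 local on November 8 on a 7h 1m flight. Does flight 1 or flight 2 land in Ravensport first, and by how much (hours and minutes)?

Flight 1 in UTC: 09:30 − 10:30 = 23:00 on Nov 7.
+2 hours 10 minutes → arrive 01:10 UTC on Nov 8.
Flight 2 in UTC: 02:52 − 1:00 = 01:52 on Nov 8.
+7 hours 1 minute → arrive 08:53 UTC on Nov 8.
Flight 1 lands earlier by 7 hours 43 minutes.

the first, by 7 hours 43 minutes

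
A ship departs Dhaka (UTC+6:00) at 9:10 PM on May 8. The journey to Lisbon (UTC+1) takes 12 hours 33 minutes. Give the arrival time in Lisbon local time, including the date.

4:43 AM on May 9

Convert departure to UTC: 9:10 PM − 6:00 = 3:10 PM UTC on May 8.
Add 12 hours 33 minutes travel time → 3:43 AM UTC (May 9).
Lisbon is UTC+1:00, so local arrival = 3:43 AM + 1:00 = 4:43 AM on May 9.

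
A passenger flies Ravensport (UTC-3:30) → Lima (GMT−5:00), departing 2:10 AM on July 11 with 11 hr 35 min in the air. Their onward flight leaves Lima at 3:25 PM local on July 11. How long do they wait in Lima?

3 hours 10 minutes

Convert departure to UTC: 2:10 AM + 3:30 = 5:40 AM UTC on Jul 11.
Add 11 hours 35 minutes flight time → 5:15 PM UTC.
Lima is UTC−5:00, so local arrival = 5:15 PM − 5:00 = 12:15 PM on Jul 11.
Layover = 3:25 PM − 12:15 PM = 3 hours 10 minutes.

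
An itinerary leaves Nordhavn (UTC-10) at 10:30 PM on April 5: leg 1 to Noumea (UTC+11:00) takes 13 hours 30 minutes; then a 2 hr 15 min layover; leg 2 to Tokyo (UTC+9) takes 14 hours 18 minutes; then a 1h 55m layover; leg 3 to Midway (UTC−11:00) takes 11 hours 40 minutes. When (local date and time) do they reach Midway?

5:08 PM on April 7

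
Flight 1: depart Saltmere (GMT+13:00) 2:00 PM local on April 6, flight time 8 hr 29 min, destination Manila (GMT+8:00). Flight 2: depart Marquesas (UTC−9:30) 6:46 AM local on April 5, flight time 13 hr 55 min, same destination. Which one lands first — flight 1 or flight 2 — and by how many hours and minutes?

the second, by 3 hours 18 minutes

Flight 1 in UTC: 2:00 PM − 13:00 = 1:00 AM on Apr 6.
+8 hours and 29 minutes → arrive 9:29 AM UTC on Apr 6.
Flight 2 in UTC: 6:46 AM + 9:30 = 4:16 PM on Apr 5.
+13 hours and 55 minutes → arrive 6:11 AM UTC on Apr 6.
Flight 2 lands earlier by 3 hours 18 minutes.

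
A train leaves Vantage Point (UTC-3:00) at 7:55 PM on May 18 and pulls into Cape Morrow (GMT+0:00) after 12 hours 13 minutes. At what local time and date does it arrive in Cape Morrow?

Convert departure to UTC: 7:55 PM + 3:00 = 10:55 PM UTC on May 18.
Add 12 hours 13 minutes travel time → 11:08 AM UTC (May 19).
Cape Morrow is UTC+0, so local arrival is the same: 11:08 AM on May 19.

11:08 AM on May 19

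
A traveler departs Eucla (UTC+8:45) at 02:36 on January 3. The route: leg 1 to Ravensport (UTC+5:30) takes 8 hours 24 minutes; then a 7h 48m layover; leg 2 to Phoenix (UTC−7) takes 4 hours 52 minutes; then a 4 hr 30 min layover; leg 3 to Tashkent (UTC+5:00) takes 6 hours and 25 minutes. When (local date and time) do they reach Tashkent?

Convert departure to UTC: 02:36 − 8:45 = 17:51 UTC on Jan 2.
Add 8 hours and 24 minutes leg 1 → 02:15 UTC (Jan 3).
Add 7 hours and 48 minutes layover in Ravensport → 10:03 UTC.
Add 4 hours and 52 minutes leg 2 → 14:55 UTC.
Add 4 hours and 30 minutes layover in Phoenix → 19:25 UTC.
Add 6 hours 25 minutes leg 3 → 01:50 UTC (Jan 4).
Tashkent is UTC+5:00, so local arrival = 01:50 + 5:00 = 06:50 on Jan 4.

06:50 on Jan 4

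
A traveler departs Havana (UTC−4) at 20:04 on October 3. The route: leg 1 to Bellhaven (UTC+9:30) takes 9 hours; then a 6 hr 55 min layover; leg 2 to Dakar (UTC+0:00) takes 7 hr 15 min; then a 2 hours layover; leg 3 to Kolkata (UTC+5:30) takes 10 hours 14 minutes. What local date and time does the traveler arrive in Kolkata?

Convert departure to UTC: 20:04 + 4:00 = 00:04 UTC on Oct 4.
Add 9 hours leg 1 → 09:04 UTC.
Add 6 hours and 55 minutes layover in Bellhaven → 15:59 UTC.
Add 7 hours and 15 minutes leg 2 → 23:14 UTC.
Add 2 hours layover in Dakar → 01:14 UTC (Oct 5).
Add 10 hours 14 minutes leg 3 → 11:28 UTC.
Kolkata is UTC+5:30, so local arrival = 11:28 + 5:30 = 16:58 on Oct 5.

16:58 on Oct 5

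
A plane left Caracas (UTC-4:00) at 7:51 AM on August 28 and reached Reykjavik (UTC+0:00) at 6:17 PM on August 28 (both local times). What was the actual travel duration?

6 hours 26 minutes

Departure in UTC: 7:51 AM + 4:00 = 11:51 AM on Aug 28.
Arrival is already UTC: 6:17 PM on Aug 28.
Elapsed = 6:17 PM − 11:51 AM = 6 hours 26 minutes.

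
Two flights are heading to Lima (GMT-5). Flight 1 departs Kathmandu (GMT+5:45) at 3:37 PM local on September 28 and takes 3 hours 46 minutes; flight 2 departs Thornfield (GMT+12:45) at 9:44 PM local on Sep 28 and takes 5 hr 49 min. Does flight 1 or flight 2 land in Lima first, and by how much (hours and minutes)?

Flight 1 in UTC: 3:37 PM − 5:45 = 9:52 AM on Sep 28.
+3 hours 46 minutes → arrive 1:38 PM UTC on Sep 28.
Flight 2 in UTC: 9:44 PM − 12:45 = 8:59 AM on Sep 28.
+5 hours 49 minutes → arrive 2:48 PM UTC on Sep 28.
Flight 1 lands earlier by 1 hour 10 minutes.

the first, by 1 hour 10 minutes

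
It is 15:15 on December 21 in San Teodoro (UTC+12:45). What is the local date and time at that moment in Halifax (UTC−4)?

22:30 on December 20

In UTC: 15:15 − 12:45 = 02:30 on Dec 21.
Halifax is UTC−4:00: 02:30 − 4:00 = 22:30 on Dec 20.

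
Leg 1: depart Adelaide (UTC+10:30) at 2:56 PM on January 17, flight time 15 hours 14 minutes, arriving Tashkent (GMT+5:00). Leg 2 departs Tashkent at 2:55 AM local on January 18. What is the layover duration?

2 hours 15 minutes

Convert departure to UTC: 2:56 PM − 10:30 = 4:26 AM UTC on Jan 17.
Add 15 hours 14 minutes flight time → 7:40 PM UTC.
Tashkent is UTC+5:00, so local arrival = 7:40 PM + 5:00 = 12:40 AM on Jan 18.
Layover = 2:55 AM − 12:40 AM = 2 hours 15 minutes.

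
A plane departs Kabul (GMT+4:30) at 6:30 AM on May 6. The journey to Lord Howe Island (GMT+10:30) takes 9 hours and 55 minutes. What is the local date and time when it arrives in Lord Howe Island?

10:25 PM on May 6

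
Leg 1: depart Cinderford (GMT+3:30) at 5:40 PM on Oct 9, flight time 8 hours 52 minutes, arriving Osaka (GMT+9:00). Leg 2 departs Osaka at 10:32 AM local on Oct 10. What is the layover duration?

2 hours 30 minutes

Convert departure to UTC: 5:40 PM − 3:30 = 2:10 PM UTC on Oct 9.
Add 8 hours and 52 minutes flight time → 11:02 PM UTC.
Osaka is UTC+9:00, so local arrival = 11:02 PM + 9:00 = 8:02 AM on Oct 10.
Layover = 10:32 AM − 8:02 AM = 2 hours 30 minutes.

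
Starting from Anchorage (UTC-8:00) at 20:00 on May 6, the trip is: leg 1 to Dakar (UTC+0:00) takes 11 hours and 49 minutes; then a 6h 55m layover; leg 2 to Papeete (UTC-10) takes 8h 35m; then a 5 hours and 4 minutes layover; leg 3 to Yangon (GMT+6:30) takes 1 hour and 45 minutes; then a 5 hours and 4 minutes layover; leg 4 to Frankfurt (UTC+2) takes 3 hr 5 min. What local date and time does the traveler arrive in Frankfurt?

00:17 on May 9

Convert departure to UTC: 20:00 + 8:00 = 04:00 UTC on May 7.
Add 11 hours 49 minutes leg 1 → 15:49 UTC.
Add 6 hours 55 minutes layover in Dakar → 22:44 UTC.
Add 8 hours 35 minutes leg 2 → 07:19 UTC (May 8).
Add 5 hours and 4 minutes layover in Papeete → 12:23 UTC.
Add 1 hour and 45 minutes leg 3 → 14:08 UTC.
Add 5 hours 4 minutes layover in Yangon → 19:12 UTC.
Add 3 hours 5 minutes leg 4 → 22:17 UTC.
Frankfurt is UTC+2:00, so local arrival = 22:17 + 2:00 = 00:17 on May 9.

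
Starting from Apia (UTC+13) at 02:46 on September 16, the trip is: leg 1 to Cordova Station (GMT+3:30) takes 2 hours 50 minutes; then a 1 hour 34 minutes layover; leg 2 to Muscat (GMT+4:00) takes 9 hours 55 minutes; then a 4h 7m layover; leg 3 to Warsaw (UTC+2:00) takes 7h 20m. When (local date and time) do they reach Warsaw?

17:32 on Sep 16

Convert departure to UTC: 02:46 − 13:00 = 13:46 UTC on Sep 15.
Add 2 hours 50 minutes leg 1 → 16:36 UTC.
Add 1 hour 34 minutes layover in Cordova Station → 18:10 UTC.
Add 9 hours and 55 minutes leg 2 → 04:05 UTC (Sep 16).
Add 4 hours and 7 minutes layover in Muscat → 08:12 UTC.
Add 7 hours and 20 minutes leg 3 → 15:32 UTC.
Warsaw is UTC+2:00, so local arrival = 15:32 + 2:00 = 17:32 on Sep 16.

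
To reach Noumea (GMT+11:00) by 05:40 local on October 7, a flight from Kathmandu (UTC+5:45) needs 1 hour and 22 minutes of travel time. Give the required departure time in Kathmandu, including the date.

Target arrival in UTC: 05:40 − 11:00 = 18:40 on Oct 6.
Subtract 1 hour and 22 minutes → departure 17:18 UTC on Oct 6.
Kathmandu is UTC+5:45: 17:18 + 5:45 = 23:03 on Oct 6.

23:03 on October 6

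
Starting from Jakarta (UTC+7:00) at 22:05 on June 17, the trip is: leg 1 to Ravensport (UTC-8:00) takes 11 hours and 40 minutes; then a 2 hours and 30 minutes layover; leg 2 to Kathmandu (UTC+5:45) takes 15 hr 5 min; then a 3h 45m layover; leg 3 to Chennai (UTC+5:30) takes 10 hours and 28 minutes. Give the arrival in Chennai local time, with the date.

16:03 on June 19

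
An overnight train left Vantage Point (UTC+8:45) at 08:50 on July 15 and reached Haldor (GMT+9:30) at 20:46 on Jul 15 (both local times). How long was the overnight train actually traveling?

Departure in UTC: 08:50 − 8:45 = 00:05 on Jul 15.
Arrival in UTC: 20:46 − 9:30 = 11:16 on Jul 15.
Elapsed = 11:16 − 00:05 = 11 hours 11 minutes.

11 hours 11 minutes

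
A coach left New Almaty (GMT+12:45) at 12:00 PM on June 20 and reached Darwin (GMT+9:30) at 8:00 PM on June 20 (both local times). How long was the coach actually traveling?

Darwin is 3:15 behind New Almaty.
Clock-face elapsed time (ignoring zones) is 8 hours.
Actual elapsed = 8 hours + 3:15 = 11 hours 15 minutes.

11 hours 15 minutes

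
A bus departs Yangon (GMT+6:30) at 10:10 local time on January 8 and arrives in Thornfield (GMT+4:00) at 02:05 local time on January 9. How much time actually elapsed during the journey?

Departure in UTC: 10:10 − 6:30 = 03:40 on Jan 8.
Arrival in UTC: 02:05 − 4:00 = 22:05 on Jan 8.
Elapsed = 22:05 − 03:40 = 18 hours 25 minutes.

18 hours 25 minutes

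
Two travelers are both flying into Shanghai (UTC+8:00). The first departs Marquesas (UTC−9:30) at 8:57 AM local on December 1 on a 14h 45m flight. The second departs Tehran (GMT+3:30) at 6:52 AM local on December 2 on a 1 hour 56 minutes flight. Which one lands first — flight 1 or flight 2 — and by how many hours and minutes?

the second, by 3 hours 54 minutes

Flight 1 in UTC: 8:57 AM + 9:30 = 6:27 PM on Dec 1.
+14 hours 45 minutes → arrive 9:12 AM UTC on Dec 2.
Flight 2 in UTC: 6:52 AM − 3:30 = 3:22 AM on Dec 2.
+1 hour 56 minutes → arrive 5:18 AM UTC on Dec 2.
Flight 2 lands earlier by 3 hours 54 minutes.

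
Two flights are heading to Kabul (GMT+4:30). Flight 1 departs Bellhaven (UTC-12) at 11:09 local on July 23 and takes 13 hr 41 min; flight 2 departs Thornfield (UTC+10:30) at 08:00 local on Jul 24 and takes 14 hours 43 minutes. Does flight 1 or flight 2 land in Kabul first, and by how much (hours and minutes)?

Flight 1 in UTC: 11:09 + 12:00 = 23:09 on Jul 23.
+13 hours 41 minutes → arrive 12:50 UTC on Jul 24.
Flight 2 in UTC: 08:00 − 10:30 = 21:30 on Jul 23.
+14 hours and 43 minutes → arrive 12:13 UTC on Jul 24.
Flight 2 lands earlier by 37 minutes.

the second, by 37 minutes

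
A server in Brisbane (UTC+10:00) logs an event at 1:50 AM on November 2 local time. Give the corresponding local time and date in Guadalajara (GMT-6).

Guadalajara is 16:00 behind Brisbane.
Shift by the zone difference: 1:50 AM − 16:00 = 9:50 AM on Nov 1 in Guadalajara.

9:50 AM on November 1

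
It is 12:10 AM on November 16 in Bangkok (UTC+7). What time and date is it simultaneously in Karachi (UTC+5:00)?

10:10 PM on November 15

Karachi is 2:00 behind Bangkok.
Shift by the zone difference: 12:10 AM − 2:00 = 10:10 PM on Nov 15 in Karachi.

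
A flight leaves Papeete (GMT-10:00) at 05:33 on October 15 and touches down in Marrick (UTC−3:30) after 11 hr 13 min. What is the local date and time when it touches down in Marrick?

Convert departure to UTC: 05:33 + 10:00 = 15:33 UTC on Oct 15.
Add 11 hours 13 minutes travel time → 02:46 UTC (Oct 16).
Marrick is UTC−3:30, so local arrival = 02:46 − 3:30 = 23:16 on Oct 15.

23:16 on Oct 15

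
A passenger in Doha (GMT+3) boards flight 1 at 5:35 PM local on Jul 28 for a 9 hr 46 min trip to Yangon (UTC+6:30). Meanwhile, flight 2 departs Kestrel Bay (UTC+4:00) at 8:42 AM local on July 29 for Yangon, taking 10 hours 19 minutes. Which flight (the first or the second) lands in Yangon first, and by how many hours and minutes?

Flight 1 in UTC: 5:35 PM − 3:00 = 2:35 PM on Jul 28.
+9 hours 46 minutes → arrive 12:21 AM UTC on Jul 29.
Flight 2 in UTC: 8:42 AM − 4:00 = 4:42 AM on Jul 29.
+10 hours 19 minutes → arrive 3:01 PM UTC on Jul 29.
Flight 1 lands earlier by 14 hours 40 minutes.

the first, by 14 hours 40 minutes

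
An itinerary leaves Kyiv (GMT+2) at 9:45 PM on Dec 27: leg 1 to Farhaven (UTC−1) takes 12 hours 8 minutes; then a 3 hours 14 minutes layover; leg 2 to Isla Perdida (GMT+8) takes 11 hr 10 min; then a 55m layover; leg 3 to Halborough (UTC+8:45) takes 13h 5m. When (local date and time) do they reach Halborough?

9:02 PM on Dec 29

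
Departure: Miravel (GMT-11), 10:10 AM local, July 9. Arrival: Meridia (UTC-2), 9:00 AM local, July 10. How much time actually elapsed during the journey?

Departure in UTC: 10:10 AM + 11:00 = 9:10 PM on Jul 9.
Arrival in UTC: 9:00 AM + 2:00 = 11:00 AM on Jul 10.
Elapsed = 11:00 AM − 9:10 PM (+1 day) = 13 hours 50 minutes.

13 hours 50 minutes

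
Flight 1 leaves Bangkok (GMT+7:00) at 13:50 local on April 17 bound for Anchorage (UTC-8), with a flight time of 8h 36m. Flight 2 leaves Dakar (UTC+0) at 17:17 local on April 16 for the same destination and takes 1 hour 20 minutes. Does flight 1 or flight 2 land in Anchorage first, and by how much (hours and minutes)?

the second, by 20 hours 49 minutes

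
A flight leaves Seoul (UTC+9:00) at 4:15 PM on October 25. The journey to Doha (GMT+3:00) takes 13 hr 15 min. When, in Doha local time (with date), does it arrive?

11:30 PM on October 25

Convert departure to UTC: 4:15 PM − 9:00 = 7:15 AM UTC on Oct 25.
Add 13 hours 15 minutes travel time → 8:30 PM UTC.
Doha is UTC+3:00, so local arrival = 8:30 PM + 3:00 = 11:30 PM on Oct 25.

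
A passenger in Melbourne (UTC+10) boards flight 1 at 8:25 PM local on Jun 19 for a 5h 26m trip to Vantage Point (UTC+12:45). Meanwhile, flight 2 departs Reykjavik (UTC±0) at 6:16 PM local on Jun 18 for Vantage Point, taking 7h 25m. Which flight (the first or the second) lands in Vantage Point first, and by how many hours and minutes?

Flight 1 in UTC: 8:25 PM − 10:00 = 10:25 AM on Jun 19.
+5 hours and 26 minutes → arrive 3:51 PM UTC on Jun 19.
Flight 2 departs at 6:16 PM UTC (Jun 18).
+7 hours 25 minutes → arrive 1:41 AM UTC on Jun 19.
Flight 2 lands earlier by 14 hours 10 minutes.

the second, by 14 hours 10 minutes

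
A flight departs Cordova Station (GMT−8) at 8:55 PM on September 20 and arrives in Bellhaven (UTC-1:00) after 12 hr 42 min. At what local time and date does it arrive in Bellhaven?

Convert departure to UTC: 8:55 PM + 8:00 = 4:55 AM UTC on Sep 21.
Add 12 hours 42 minutes travel time → 5:37 PM UTC.
Bellhaven is UTC−1:00, so local arrival = 5:37 PM − 1:00 = 4:37 PM on Sep 21.

4:37 PM on September 21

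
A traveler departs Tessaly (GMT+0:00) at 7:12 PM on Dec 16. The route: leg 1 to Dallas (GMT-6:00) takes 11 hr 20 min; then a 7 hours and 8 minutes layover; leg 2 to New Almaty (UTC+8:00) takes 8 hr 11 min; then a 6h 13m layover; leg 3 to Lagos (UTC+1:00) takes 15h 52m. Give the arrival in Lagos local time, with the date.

Tessaly is at UTC+0, so departure is already 7:12 PM UTC on Dec 16.
Add 11 hours 20 minutes leg 1 → 6:32 AM UTC (Dec 17).
Add 7 hours 8 minutes layover in Dallas → 1:40 PM UTC.
Add 8 hours and 11 minutes leg 2 → 9:51 PM UTC.
Add 6 hours and 13 minutes layover in New Almaty → 4:04 AM UTC (Dec 18).
Add 15 hours 52 minutes leg 3 → 7:56 PM UTC.
Lagos is UTC+1:00, so local arrival = 7:56 PM + 1:00 = 8:56 PM on Dec 18.

8:56 PM on December 18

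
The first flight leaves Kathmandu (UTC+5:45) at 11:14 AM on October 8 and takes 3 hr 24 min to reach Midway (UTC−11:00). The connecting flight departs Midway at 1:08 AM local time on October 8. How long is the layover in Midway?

Convert departure to UTC: 11:14 AM − 5:45 = 5:29 AM UTC on Oct 8.
Add 3 hours 24 minutes flight time → 8:53 AM UTC.
Midway is UTC−11:00, so local arrival = 8:53 AM − 11:00 = 9:53 PM on Oct 7.
Layover = 1:08 AM − 9:53 PM (+1 day) = 3 hours 15 minutes.

3 hours 15 minutes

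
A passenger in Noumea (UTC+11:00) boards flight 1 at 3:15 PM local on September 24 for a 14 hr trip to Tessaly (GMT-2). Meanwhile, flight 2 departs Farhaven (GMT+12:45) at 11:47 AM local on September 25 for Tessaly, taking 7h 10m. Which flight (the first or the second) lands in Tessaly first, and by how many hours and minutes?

Flight 1 in UTC: 3:15 PM − 11:00 = 4:15 AM on Sep 24.
+14 hours → arrive 6:15 PM UTC on Sep 24.
Flight 2 in UTC: 11:47 AM − 12:45 = 11:02 PM on Sep 24.
+7 hours and 10 minutes → arrive 6:12 AM UTC on Sep 25.
Flight 1 lands earlier by 11 hours 57 minutes.

the first, by 11 hours 57 minutes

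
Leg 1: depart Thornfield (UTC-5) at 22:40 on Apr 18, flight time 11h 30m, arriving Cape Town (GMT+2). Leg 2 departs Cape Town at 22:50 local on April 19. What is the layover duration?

Convert departure to UTC: 22:40 + 5:00 = 03:40 UTC on Apr 19.
Add 11 hours 30 minutes flight time → 15:10 UTC.
Cape Town is UTC+2:00, so local arrival = 15:10 + 2:00 = 17:10 on Apr 19.
Layover = 22:50 − 17:10 = 5 hours 40 minutes.

5 hours 40 minutes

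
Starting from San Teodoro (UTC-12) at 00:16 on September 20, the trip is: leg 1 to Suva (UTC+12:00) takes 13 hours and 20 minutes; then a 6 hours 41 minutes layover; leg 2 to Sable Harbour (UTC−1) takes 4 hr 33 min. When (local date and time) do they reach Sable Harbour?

11:50 on Sep 21

Convert departure to UTC: 00:16 + 12:00 = 12:16 UTC on Sep 20.
Add 13 hours 20 minutes leg 1 → 01:36 UTC (Sep 21).
Add 6 hours 41 minutes layover in Suva → 08:17 UTC.
Add 4 hours and 33 minutes leg 2 → 12:50 UTC.
Sable Harbour is UTC−1:00, so local arrival = 12:50 − 1:00 = 11:50 on Sep 21.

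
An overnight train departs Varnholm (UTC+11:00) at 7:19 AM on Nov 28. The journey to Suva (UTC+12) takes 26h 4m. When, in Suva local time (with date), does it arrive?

Convert departure to UTC: 7:19 AM − 11:00 = 8:19 PM UTC on Nov 27.
Add 26 hours and 4 minutes travel time → 10:23 PM UTC (Nov 28).
Suva is UTC+12:00, so local arrival = 10:23 PM + 12:00 = 10:23 AM on Nov 29.

10:23 AM on November 29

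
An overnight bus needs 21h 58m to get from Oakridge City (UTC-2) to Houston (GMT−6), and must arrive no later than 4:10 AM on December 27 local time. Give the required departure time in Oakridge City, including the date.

Target arrival in UTC: 4:10 AM + 6:00 = 10:10 AM on Dec 27.
Subtract 21 hours 58 minutes → departure 12:12 PM UTC on Dec 26.
Oakridge City is UTC−2:00: 12:12 PM − 2:00 = 10:12 AM on Dec 26.

10:12 AM on December 26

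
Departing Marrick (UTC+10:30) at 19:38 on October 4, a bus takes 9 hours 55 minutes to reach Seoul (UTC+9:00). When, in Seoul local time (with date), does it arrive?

04:03 on Oct 5

Convert departure to UTC: 19:38 − 10:30 = 09:08 UTC on Oct 4.
Add 9 hours 55 minutes travel time → 19:03 UTC.
Seoul is UTC+9:00, so local arrival = 19:03 + 9:00 = 04:03 on Oct 5.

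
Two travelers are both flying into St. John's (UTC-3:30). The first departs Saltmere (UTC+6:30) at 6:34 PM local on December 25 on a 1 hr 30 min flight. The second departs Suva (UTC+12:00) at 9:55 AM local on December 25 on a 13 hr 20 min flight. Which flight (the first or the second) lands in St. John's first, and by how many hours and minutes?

the second, by 2 hours 19 minutes

Flight 1 in UTC: 6:34 PM − 6:30 = 12:04 PM on Dec 25.
+1 hour 30 minutes → arrive 1:34 PM UTC on Dec 25.
Flight 2 in UTC: 9:55 AM − 12:00 = 9:55 PM on Dec 24.
+13 hours 20 minutes → arrive 11:15 AM UTC on Dec 25.
Flight 2 lands earlier by 2 hours 19 minutes.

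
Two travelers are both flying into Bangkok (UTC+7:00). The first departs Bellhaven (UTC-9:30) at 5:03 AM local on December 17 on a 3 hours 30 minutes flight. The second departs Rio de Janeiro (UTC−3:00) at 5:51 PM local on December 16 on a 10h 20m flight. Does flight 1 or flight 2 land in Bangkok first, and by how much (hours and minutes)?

the second, by 10 hours 52 minutes

Flight 1 in UTC: 5:03 AM + 9:30 = 2:33 PM on Dec 17.
+3 hours and 30 minutes → arrive 6:03 PM UTC on Dec 17.
Flight 2 in UTC: 5:51 PM + 3:00 = 8:51 PM on Dec 16.
+10 hours 20 minutes → arrive 7:11 AM UTC on Dec 17.
Flight 2 lands earlier by 10 hours 52 minutes.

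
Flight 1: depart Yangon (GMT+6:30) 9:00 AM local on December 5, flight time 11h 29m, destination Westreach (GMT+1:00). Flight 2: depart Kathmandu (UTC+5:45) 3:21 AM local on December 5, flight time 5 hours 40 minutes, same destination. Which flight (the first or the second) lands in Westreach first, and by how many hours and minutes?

Flight 1 in UTC: 9:00 AM − 6:30 = 2:30 AM on Dec 5.
+11 hours and 29 minutes → arrive 1:59 PM UTC on Dec 5.
Flight 2 in UTC: 3:21 AM − 5:45 = 9:36 PM on Dec 4.
+5 hours and 40 minutes → arrive 3:16 AM UTC on Dec 5.
Flight 2 lands earlier by 10 hours 43 minutes.

the second, by 10 hours 43 minutes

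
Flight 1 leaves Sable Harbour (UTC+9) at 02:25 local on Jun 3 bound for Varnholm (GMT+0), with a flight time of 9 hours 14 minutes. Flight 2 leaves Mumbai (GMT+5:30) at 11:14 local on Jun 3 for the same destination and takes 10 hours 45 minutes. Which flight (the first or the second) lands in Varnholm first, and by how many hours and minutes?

the first, by 13 hours 50 minutes

Flight 1 in UTC: 02:25 − 9:00 = 17:25 on Jun 2.
+9 hours and 14 minutes → arrive 02:39 UTC on Jun 3.
Flight 2 in UTC: 11:14 − 5:30 = 05:44 on Jun 3.
+10 hours 45 minutes → arrive 16:29 UTC on Jun 3.
Flight 1 lands earlier by 13 hours 50 minutes.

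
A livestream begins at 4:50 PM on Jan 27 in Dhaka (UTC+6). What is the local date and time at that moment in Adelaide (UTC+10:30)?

9:20 PM on January 27

In UTC: 4:50 PM − 6:00 = 10:50 AM on Jan 27.
Adelaide is UTC+10:30: 10:50 AM + 10:30 = 9:20 PM on Jan 27.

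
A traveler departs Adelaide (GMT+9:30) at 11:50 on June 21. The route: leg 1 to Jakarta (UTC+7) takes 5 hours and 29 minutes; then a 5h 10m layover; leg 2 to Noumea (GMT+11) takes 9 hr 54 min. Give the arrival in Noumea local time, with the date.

09:53 on June 22

Convert departure to UTC: 11:50 − 9:30 = 02:20 UTC on Jun 21.
Add 5 hours 29 minutes leg 1 → 07:49 UTC.
Add 5 hours 10 minutes layover in Jakarta → 12:59 UTC.
Add 9 hours and 54 minutes leg 2 → 22:53 UTC.
Noumea is UTC+11:00, so local arrival = 22:53 + 11:00 = 09:53 on Jun 22.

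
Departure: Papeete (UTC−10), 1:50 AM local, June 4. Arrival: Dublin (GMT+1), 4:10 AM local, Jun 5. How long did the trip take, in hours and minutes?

Departure in UTC: 1:50 AM + 10:00 = 11:50 AM on Jun 4.
Arrival in UTC: 4:10 AM − 1:00 = 3:10 AM on Jun 5.
Elapsed = 3:10 AM − 11:50 AM (+1 day) = 15 hours 20 minutes.

15 hours 20 minutes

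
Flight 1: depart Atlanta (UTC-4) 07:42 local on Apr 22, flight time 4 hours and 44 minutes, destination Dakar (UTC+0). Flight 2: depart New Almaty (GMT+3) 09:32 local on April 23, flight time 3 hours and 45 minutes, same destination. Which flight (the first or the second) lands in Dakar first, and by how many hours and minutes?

Flight 1 in UTC: 07:42 + 4:00 = 11:42 on Apr 22.
+4 hours 44 minutes → arrive 16:26 UTC on Apr 22.
Flight 2 in UTC: 09:32 − 3:00 = 06:32 on Apr 23.
+3 hours 45 minutes → arrive 10:17 UTC on Apr 23.
Flight 1 lands earlier by 17 hours 51 minutes.

the first, by 17 hours 51 minutes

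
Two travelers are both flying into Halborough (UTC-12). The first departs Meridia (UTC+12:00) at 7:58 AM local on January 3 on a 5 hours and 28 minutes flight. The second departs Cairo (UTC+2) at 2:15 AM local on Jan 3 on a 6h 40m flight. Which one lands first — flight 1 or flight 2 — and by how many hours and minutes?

Flight 1 in UTC: 7:58 AM − 12:00 = 7:58 PM on Jan 2.
+5 hours 28 minutes → arrive 1:26 AM UTC on Jan 3.
Flight 2 in UTC: 2:15 AM − 2:00 = 12:15 AM on Jan 3.
+6 hours 40 minutes → arrive 6:55 AM UTC on Jan 3.
Flight 1 lands earlier by 5 hours 29 minutes.

the first, by 5 hours 29 minutes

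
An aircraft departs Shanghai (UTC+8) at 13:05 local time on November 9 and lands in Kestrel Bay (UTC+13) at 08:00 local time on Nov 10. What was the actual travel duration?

13 hours 55 minutes

Kestrel Bay is 5:00 ahead of Shanghai.
Clock-face elapsed time (ignoring zones) is 18 hours 55 minutes.
Actual elapsed = 18 hours 55 minutes − 5:00 = 13 hours 55 minutes.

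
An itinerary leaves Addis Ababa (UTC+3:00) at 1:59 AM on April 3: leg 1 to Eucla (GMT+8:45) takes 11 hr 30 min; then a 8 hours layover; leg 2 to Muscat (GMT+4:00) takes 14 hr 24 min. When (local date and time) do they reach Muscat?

12:53 PM on Apr 4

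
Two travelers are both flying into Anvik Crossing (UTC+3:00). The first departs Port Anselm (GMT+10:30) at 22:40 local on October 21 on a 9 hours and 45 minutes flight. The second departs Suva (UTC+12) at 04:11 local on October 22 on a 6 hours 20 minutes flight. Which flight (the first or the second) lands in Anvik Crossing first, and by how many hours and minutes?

Flight 1 in UTC: 22:40 − 10:30 = 12:10 on Oct 21.
+9 hours and 45 minutes → arrive 21:55 UTC on Oct 21.
Flight 2 in UTC: 04:11 − 12:00 = 16:11 on Oct 21.
+6 hours and 20 minutes → arrive 22:31 UTC on Oct 21.
Flight 1 lands earlier by 36 minutes.

the first, by 36 minutes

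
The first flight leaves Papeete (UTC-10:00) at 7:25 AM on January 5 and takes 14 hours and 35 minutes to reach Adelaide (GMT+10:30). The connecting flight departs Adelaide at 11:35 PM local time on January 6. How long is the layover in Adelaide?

5 hours 5 minutes

Convert departure to UTC: 7:25 AM + 10:00 = 5:25 PM UTC on Jan 5.
Add 14 hours and 35 minutes flight time → 8:00 AM UTC (Jan 6).
Adelaide is UTC+10:30, so local arrival = 8:00 AM + 10:30 = 6:30 PM on Jan 6.
Layover = 11:35 PM − 6:30 PM = 5 hours 5 minutes.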